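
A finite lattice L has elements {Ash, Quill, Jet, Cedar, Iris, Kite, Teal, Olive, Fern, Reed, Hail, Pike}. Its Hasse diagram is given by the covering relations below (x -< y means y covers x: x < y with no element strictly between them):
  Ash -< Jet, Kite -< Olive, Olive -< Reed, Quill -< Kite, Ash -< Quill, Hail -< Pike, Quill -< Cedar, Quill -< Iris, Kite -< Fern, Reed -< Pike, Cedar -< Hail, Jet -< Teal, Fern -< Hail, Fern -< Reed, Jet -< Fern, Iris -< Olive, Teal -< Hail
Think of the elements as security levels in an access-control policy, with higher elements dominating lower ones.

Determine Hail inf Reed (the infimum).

Fern

Common lower bounds of {Hail, Reed}: Ash, Fern, Jet, Kite, Quill.
The greatest among these is Fern.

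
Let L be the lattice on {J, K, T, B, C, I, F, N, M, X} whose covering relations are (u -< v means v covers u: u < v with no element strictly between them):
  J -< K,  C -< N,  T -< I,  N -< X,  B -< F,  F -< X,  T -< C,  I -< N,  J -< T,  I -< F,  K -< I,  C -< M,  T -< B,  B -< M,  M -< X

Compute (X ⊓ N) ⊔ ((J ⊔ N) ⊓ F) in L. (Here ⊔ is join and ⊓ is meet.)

N

X ∧ N = N
J ∨ N = N
N ∧ F = I
N ∨ I = N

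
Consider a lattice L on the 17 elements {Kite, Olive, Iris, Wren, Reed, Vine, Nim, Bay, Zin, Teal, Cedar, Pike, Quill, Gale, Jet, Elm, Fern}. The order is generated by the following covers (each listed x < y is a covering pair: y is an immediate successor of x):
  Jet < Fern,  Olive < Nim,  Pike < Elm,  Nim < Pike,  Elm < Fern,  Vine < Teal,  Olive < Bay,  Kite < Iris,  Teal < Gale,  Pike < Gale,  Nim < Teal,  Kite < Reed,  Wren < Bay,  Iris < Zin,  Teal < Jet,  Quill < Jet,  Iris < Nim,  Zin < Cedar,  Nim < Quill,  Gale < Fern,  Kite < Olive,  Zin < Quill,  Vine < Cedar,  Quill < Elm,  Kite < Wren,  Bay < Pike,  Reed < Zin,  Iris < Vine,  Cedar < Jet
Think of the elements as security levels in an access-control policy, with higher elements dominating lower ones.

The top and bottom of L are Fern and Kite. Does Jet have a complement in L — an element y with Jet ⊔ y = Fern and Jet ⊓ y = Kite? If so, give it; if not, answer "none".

Need y with Jet ∨ y = Fern and Jet ∧ y = Kite.
Checking each element gives: Wren.

Wren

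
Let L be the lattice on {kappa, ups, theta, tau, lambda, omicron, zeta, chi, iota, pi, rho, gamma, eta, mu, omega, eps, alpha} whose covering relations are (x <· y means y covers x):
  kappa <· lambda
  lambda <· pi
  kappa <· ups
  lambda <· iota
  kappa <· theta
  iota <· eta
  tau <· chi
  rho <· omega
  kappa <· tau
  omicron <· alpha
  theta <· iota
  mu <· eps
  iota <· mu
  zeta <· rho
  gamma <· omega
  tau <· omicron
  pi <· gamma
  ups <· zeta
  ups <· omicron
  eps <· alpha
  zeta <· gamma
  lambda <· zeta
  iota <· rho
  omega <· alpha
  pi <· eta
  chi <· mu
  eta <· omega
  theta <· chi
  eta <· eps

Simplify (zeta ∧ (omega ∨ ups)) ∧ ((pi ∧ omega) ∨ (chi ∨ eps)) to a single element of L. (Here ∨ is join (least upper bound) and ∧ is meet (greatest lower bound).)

omega ∨ ups = omega
zeta ∧ omega = zeta
pi ∧ omega = pi
chi ∨ eps = eps
pi ∨ eps = eps
zeta ∧ eps = lambda

lambda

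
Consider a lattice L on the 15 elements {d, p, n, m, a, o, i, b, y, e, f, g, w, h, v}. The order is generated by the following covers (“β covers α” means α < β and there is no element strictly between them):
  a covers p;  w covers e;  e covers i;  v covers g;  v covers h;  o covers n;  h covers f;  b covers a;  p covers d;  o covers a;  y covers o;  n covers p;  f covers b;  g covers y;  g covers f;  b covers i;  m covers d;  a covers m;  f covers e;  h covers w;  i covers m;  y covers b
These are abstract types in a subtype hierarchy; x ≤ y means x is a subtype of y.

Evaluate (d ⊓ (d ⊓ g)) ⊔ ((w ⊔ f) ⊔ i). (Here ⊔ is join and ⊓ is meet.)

h

d ∧ g = d
d ∧ d = d
w ∨ f = h
h ∨ i = h
d ∨ h = h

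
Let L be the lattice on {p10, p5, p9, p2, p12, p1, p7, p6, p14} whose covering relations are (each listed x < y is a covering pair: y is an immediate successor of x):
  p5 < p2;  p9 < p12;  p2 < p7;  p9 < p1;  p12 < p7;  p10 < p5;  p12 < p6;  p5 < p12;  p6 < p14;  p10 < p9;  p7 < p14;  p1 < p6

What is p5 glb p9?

Common lower bounds of {p5, p9}: p10.
The greatest among these is p10.

p10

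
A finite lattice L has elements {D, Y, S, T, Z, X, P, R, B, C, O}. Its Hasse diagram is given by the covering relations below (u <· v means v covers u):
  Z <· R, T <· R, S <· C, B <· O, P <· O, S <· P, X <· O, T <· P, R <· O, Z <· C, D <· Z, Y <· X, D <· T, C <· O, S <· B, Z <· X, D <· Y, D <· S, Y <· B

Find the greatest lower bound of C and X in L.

Common lower bounds of {C, X}: D, Z.
The greatest among these is Z.

Z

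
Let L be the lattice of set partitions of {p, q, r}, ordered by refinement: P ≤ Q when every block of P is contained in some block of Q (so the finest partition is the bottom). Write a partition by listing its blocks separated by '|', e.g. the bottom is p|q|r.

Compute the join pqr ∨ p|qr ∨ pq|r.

pqr

The join of pqr, p|qr, pq|r merges any blocks that overlap across the partitions, giving pqr.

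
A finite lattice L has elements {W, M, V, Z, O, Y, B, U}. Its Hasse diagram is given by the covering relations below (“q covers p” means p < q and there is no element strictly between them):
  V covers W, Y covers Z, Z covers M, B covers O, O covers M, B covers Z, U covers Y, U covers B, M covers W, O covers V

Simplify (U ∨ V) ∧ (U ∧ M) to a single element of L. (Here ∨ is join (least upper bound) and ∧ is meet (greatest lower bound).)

M

U ∨ V = U
U ∧ M = M
U ∧ M = M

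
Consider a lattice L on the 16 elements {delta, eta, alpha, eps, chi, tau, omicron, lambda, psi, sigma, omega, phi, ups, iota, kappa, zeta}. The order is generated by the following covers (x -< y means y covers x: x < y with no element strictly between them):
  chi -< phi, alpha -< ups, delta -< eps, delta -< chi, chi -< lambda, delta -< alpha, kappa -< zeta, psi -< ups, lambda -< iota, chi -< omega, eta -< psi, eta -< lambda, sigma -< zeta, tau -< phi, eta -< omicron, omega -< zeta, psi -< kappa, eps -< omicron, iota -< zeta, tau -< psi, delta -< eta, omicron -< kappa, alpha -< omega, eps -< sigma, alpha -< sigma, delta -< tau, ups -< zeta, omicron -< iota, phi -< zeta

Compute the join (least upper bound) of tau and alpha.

ups

Common upper bounds of {tau, alpha}: ups, zeta.
The least among these is ups.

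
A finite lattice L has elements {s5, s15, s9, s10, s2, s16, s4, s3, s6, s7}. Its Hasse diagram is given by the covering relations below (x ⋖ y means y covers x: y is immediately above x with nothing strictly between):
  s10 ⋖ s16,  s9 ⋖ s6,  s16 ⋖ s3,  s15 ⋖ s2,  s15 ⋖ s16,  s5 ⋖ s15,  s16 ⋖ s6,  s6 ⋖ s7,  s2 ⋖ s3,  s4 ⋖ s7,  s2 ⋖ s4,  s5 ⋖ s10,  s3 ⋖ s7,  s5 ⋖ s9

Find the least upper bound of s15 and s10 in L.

s16

Common upper bounds of {s15, s10}: s16, s3, s6, s7.
The least among these is s16.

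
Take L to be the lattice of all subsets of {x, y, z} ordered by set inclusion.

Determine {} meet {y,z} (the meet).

{}

Common lower bounds of {{}, {y,z}}: {}.
The greatest among these is {}.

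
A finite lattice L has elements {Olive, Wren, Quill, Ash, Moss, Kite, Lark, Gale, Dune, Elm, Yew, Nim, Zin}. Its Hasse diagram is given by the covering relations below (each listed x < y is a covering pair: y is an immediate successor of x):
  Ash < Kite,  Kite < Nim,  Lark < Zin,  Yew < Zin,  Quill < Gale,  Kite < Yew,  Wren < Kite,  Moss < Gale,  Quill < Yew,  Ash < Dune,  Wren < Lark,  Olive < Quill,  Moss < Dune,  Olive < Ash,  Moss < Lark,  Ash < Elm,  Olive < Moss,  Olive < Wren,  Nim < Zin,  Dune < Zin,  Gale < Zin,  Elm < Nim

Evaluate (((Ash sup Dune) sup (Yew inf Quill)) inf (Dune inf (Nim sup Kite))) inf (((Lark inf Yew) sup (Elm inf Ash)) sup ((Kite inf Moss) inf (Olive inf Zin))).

Ash ∨ Dune = Dune
Yew ∧ Quill = Quill
Dune ∨ Quill = Zin
Nim ∨ Kite = Nim
Dune ∧ Nim = Ash
Zin ∧ Ash = Ash
Lark ∧ Yew = Wren
Elm ∧ Ash = Ash
Wren ∨ Ash = Kite
Kite ∧ Moss = Olive
Olive ∧ Zin = Olive
Olive ∧ Olive = Olive
Kite ∨ Olive = Kite
Ash ∧ Kite = Ash

Ash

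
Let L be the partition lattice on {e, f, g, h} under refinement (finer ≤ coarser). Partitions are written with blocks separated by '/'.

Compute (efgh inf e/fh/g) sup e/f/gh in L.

efgh ∧ e/fh/g = e/fh/g
e/fh/g ∨ e/f/gh = e/fgh

e/fgh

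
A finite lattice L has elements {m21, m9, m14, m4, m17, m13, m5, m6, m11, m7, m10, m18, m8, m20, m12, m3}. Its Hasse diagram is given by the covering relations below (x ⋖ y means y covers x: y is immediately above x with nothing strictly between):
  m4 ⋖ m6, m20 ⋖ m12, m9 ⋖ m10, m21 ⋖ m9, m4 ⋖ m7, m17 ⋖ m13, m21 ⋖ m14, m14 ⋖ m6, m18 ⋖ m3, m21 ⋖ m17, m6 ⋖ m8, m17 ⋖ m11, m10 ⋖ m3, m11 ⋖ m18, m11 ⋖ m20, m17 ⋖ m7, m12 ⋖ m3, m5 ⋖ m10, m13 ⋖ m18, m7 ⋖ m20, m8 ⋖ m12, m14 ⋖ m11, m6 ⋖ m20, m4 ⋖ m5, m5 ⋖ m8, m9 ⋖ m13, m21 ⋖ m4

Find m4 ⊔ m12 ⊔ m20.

Common upper bounds of {m4, m12, m20}: m12, m3.
The least among these is m12.

m12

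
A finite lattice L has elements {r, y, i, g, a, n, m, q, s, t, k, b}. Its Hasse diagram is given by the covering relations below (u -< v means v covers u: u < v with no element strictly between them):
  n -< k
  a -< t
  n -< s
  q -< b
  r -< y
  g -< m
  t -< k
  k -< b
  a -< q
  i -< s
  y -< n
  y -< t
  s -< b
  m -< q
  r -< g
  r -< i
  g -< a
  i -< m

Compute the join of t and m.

Common upper bounds of {t, m}: b.
The least among these is b.

b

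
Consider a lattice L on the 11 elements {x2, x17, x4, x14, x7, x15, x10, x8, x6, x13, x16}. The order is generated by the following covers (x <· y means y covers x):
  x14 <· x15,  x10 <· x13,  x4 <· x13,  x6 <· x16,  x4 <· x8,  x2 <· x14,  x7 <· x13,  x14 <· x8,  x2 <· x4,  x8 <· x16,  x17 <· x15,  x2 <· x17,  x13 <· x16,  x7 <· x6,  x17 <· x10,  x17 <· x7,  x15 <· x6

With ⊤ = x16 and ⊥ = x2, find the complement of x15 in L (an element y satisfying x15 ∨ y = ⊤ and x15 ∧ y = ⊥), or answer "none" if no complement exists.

x4

Need y with x15 ∨ y = x16 and x15 ∧ y = x2.
Checking each element gives: x4.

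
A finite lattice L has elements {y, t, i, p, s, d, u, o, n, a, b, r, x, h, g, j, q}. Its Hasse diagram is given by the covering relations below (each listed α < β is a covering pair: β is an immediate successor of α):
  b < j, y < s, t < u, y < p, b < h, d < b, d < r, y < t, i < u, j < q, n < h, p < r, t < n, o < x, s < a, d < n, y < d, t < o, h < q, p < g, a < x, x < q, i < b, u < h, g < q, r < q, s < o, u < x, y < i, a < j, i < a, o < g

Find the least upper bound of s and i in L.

a

Common upper bounds of {s, i}: a, j, q, x.
The least among these is a.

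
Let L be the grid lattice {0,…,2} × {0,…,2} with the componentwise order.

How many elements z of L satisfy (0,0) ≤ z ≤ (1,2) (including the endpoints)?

6

The interval [(0,0), (1,2)] = {(0,0), (0,1), (0,2), (1,0), (1,1), (1,2)}, which has 6 elements.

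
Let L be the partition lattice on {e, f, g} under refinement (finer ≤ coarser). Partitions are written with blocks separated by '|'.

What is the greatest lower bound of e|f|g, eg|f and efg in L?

e|f|g

The meet (common refinement) of e|f|g, eg|f, efg intersects blocks pairwise, giving e|f|g.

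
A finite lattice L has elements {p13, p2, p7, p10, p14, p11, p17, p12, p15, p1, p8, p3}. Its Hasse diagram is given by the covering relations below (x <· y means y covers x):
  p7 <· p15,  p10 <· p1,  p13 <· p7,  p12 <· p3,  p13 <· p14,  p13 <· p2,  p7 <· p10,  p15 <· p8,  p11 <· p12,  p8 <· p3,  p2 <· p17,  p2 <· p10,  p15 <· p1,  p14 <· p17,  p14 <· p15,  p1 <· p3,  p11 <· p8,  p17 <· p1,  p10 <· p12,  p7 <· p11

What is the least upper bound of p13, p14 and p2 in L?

p17

Common upper bounds of {p13, p14, p2}: p1, p17, p3.
The least among these is p17.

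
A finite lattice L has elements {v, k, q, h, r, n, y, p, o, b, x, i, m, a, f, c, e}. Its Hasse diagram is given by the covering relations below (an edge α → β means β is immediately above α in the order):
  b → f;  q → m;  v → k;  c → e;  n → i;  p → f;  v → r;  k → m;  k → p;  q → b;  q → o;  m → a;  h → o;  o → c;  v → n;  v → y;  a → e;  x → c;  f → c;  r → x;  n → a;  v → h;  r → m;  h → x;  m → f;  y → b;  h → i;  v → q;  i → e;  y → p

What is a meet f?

Common lower bounds of {a, f}: k, m, q, r, v.
The greatest among these is m.

m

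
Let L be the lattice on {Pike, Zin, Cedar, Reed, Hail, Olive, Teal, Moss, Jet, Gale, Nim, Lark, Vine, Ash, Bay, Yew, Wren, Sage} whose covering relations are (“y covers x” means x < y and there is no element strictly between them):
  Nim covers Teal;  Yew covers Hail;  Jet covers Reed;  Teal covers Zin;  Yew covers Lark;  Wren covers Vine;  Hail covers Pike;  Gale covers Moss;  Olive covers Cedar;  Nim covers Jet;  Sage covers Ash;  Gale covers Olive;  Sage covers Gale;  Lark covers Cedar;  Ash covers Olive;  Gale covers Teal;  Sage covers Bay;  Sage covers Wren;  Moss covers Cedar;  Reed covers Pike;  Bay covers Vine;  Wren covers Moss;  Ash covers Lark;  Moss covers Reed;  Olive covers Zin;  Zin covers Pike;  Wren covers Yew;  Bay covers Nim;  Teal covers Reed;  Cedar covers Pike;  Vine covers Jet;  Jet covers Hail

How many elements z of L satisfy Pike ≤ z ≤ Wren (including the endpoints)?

The interval [Pike, Wren] = {Cedar, Hail, Jet, Lark, Moss, Pike, Reed, Vine, Wren, Yew}, which has 10 elements.

10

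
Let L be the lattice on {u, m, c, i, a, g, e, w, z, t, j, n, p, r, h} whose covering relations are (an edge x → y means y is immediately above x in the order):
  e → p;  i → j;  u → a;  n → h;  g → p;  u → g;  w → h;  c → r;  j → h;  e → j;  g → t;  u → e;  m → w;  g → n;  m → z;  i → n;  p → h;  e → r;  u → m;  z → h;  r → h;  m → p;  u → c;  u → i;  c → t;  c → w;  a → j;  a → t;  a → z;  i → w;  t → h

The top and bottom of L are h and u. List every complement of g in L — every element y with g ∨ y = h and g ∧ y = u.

j, r, w, z

Need y with g ∨ y = h and g ∧ y = u.
Checking each element gives: j, r, w, z.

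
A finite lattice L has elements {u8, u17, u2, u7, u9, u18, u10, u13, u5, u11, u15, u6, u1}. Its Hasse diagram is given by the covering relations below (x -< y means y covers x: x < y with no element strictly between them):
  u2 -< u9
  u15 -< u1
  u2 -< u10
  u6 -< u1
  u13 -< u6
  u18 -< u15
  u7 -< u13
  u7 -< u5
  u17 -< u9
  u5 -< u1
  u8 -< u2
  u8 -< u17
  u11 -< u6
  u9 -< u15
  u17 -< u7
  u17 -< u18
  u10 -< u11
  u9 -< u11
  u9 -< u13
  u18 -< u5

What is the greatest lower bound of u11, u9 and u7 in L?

u17

Common lower bounds of {u11, u9, u7}: u17, u8.
The greatest among these is u17.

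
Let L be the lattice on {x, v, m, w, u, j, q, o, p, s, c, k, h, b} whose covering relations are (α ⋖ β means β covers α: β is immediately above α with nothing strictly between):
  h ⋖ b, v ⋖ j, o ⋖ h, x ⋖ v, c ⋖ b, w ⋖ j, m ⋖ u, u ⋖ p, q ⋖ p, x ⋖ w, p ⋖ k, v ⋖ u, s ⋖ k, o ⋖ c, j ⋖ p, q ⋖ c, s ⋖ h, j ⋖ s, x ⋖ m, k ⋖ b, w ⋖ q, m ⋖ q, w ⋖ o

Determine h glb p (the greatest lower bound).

j

Common lower bounds of {h, p}: j, v, w, x.
The greatest among these is j.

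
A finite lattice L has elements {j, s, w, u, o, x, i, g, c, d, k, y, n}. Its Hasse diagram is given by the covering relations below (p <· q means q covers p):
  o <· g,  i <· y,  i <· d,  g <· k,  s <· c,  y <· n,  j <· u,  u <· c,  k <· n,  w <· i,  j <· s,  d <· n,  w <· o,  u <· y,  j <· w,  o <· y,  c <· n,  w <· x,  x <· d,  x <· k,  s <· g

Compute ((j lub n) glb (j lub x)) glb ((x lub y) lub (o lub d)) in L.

j ∨ n = n
j ∨ x = x
n ∧ x = x
x ∨ y = n
o ∨ d = n
n ∨ n = n
x ∧ n = x

x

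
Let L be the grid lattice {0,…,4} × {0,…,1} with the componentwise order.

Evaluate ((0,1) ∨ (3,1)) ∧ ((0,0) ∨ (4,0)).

(3,0)

(0,1) ∨ (3,1) = (3,1)
(0,0) ∨ (4,0) = (4,0)
(3,1) ∧ (4,0) = (3,0)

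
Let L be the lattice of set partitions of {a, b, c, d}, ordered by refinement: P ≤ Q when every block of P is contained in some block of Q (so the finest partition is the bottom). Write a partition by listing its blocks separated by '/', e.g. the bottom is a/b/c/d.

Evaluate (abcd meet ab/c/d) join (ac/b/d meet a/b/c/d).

ab/c/d

abcd ∧ ab/c/d = ab/c/d
ac/b/d ∧ a/b/c/d = a/b/c/d
ab/c/d ∨ a/b/c/d = ab/c/d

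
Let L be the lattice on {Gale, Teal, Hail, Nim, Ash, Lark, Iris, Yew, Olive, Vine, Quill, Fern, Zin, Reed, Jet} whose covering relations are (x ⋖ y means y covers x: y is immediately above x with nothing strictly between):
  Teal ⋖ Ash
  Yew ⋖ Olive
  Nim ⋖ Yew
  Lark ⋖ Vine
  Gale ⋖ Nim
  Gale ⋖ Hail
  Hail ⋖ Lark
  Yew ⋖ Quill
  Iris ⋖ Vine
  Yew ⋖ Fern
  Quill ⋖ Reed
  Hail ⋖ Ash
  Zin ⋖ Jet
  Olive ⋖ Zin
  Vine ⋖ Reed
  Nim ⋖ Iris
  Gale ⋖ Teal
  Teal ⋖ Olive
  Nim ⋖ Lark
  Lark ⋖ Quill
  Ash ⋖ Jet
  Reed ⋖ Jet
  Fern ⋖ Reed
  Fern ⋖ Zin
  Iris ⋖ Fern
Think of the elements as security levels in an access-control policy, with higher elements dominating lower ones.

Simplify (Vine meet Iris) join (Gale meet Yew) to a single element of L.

Vine ∧ Iris = Iris
Gale ∧ Yew = Gale
Iris ∨ Gale = Iris

Iris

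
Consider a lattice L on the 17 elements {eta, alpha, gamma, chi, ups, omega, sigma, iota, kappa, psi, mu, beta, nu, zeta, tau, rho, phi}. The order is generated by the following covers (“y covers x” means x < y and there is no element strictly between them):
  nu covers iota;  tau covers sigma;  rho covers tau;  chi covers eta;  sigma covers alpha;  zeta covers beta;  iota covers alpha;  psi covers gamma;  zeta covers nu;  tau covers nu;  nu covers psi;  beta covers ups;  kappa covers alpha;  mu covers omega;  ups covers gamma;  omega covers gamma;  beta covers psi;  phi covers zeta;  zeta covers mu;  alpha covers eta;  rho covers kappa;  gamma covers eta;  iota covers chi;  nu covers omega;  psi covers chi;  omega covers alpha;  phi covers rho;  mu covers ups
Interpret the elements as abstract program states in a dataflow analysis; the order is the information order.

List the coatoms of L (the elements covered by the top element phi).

rho, zeta

The coatoms are exactly the elements covered by phi: rho, zeta.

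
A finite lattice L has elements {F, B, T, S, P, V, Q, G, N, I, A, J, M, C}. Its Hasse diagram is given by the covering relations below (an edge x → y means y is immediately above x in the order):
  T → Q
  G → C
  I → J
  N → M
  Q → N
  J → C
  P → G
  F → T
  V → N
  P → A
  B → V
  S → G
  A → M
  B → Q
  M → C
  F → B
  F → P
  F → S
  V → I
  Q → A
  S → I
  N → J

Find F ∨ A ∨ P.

Common upper bounds of {F, A, P}: A, C, M.
The least among these is A.

A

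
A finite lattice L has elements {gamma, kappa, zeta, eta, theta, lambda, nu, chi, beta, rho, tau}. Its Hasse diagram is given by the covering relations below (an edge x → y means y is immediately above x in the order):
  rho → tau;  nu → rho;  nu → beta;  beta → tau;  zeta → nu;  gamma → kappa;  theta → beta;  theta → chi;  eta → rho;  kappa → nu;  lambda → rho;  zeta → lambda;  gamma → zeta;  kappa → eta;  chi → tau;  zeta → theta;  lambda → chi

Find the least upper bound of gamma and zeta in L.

zeta

Common upper bounds of {gamma, zeta}: beta, chi, lambda, nu, rho, tau, theta, zeta.
The least among these is zeta.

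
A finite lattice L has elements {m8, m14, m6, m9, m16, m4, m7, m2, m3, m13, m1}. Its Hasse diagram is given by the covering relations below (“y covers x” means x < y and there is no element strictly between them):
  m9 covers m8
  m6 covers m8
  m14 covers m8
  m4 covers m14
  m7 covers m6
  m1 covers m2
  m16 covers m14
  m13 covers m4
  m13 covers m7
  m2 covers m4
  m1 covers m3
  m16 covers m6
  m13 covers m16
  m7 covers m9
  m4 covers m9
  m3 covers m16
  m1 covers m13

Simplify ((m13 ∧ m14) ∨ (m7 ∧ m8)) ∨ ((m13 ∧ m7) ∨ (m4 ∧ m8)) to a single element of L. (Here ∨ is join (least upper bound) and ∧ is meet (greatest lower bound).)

m13 ∧ m14 = m14
m7 ∧ m8 = m8
m14 ∨ m8 = m14
m13 ∧ m7 = m7
m4 ∧ m8 = m8
m7 ∨ m8 = m7
m14 ∨ m7 = m13

m13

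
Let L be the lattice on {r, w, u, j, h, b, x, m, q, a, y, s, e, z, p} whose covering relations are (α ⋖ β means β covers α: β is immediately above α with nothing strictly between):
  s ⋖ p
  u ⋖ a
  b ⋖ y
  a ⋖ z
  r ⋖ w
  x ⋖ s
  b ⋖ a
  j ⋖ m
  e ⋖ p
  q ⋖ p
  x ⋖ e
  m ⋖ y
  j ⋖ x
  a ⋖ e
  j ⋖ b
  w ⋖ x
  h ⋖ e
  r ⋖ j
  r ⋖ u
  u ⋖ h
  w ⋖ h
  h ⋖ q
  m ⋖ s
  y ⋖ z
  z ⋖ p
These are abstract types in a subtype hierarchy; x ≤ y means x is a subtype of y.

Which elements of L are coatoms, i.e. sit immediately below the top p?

The coatoms are exactly the elements covered by p: e, q, s, z.

e, q, s, z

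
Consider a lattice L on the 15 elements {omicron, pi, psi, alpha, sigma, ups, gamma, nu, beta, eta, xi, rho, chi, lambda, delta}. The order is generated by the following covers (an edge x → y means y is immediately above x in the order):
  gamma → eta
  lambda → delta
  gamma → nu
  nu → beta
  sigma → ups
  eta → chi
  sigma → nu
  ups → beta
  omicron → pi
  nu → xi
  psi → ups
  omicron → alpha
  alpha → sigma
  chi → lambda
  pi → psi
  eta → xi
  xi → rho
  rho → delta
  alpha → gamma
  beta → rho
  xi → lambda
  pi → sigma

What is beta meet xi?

Common lower bounds of {beta, xi}: alpha, gamma, nu, omicron, pi, sigma.
The greatest among these is nu.

nu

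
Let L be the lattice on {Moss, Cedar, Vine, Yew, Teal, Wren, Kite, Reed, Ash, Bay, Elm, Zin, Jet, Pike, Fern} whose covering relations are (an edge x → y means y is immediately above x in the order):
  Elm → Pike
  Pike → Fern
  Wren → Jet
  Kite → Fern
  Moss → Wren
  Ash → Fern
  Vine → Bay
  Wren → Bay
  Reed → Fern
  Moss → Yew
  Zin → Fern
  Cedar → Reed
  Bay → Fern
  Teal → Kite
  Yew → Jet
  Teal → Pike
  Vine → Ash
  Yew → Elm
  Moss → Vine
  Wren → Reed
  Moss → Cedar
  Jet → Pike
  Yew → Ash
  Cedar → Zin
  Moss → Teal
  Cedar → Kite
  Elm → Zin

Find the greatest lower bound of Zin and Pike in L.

Elm

Common lower bounds of {Zin, Pike}: Elm, Moss, Yew.
The greatest among these is Elm.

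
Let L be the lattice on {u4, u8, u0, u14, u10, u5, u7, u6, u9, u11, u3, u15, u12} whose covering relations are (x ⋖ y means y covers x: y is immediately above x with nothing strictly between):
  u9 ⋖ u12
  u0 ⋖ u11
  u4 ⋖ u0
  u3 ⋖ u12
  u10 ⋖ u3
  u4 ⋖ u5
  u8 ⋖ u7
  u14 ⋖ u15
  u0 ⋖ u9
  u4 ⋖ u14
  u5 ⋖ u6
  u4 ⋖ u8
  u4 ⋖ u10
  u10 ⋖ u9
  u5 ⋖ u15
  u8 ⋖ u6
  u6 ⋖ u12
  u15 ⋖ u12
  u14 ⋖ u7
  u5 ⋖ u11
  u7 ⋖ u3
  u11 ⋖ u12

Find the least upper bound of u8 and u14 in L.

u7

Common upper bounds of {u8, u14}: u12, u3, u7.
The least among these is u7.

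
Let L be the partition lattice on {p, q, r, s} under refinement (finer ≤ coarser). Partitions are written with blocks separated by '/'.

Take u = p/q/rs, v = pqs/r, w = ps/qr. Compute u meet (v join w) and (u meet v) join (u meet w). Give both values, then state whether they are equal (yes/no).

v join w = pqrs, so u meet (v join w) = p/q/rs meet pqrs = p/q/rs.
u meet v = p/q/r/s and u meet w = p/q/r/s, so (u meet v) join (u meet w) = p/q/r/s join p/q/r/s = p/q/r/s.
Equal: no.

p/q/rs; p/q/r/s; no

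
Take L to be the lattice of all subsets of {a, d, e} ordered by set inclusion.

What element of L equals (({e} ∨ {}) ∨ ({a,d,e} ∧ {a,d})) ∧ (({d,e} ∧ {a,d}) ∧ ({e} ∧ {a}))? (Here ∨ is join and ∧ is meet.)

{e} ∨ {} = {e}
{a,d,e} ∧ {a,d} = {a,d}
{e} ∨ {a,d} = {a,d,e}
{d,e} ∧ {a,d} = {d}
{e} ∧ {a} = {}
{d} ∧ {} = {}
{a,d,e} ∧ {} = {}

{}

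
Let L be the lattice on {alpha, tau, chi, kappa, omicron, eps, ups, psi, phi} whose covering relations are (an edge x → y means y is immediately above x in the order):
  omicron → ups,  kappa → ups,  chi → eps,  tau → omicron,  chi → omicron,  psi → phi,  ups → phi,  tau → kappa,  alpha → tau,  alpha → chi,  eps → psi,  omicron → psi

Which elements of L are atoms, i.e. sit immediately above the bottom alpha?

chi, tau

The atoms are exactly the elements that cover alpha: chi, tau.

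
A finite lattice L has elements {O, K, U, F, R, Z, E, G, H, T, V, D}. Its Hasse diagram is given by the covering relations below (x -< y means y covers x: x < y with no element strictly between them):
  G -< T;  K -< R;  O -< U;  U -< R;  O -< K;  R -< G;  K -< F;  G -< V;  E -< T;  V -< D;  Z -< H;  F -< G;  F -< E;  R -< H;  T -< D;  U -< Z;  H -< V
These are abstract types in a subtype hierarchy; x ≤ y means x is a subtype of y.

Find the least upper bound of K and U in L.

R

Common upper bounds of {K, U}: D, G, H, R, T, V.
The least among these is R.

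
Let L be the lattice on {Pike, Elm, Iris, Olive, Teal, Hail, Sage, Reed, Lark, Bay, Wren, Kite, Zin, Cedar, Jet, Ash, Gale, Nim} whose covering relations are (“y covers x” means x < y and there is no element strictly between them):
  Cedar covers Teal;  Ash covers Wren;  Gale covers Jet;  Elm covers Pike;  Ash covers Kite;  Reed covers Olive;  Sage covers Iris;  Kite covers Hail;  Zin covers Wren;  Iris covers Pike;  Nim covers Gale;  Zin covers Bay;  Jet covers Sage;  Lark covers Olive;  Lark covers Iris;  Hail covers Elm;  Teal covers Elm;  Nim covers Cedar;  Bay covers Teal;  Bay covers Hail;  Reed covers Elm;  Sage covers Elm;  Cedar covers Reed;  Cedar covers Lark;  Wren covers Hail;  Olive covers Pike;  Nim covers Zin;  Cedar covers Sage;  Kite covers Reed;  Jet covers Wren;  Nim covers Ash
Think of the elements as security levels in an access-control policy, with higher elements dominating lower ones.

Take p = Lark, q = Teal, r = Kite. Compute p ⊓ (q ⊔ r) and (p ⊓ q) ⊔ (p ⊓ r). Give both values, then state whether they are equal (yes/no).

Lark; Olive; no

q ⊔ r = Nim, so p ⊓ (q ⊔ r) = Lark ⊓ Nim = Lark.
p ⊓ q = Pike and p ⊓ r = Olive, so (p ⊓ q) ⊔ (p ⊓ r) = Pike ⊔ Olive = Olive.
Equal: no.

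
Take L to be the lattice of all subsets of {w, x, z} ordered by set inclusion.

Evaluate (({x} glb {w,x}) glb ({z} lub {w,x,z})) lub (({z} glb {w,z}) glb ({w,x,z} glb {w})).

{x}

{x} ∧ {w,x} = {x}
{z} ∨ {w,x,z} = {w,x,z}
{x} ∧ {w,x,z} = {x}
{z} ∧ {w,z} = {z}
{w,x,z} ∧ {w} = {w}
{z} ∧ {w} = ∅
{x} ∨ ∅ = {x}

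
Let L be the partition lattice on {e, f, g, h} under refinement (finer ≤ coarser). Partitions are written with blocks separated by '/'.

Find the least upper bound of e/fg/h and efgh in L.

Common upper bounds of {e/fg/h, efgh}: efgh.
The least among these is efgh.

efgh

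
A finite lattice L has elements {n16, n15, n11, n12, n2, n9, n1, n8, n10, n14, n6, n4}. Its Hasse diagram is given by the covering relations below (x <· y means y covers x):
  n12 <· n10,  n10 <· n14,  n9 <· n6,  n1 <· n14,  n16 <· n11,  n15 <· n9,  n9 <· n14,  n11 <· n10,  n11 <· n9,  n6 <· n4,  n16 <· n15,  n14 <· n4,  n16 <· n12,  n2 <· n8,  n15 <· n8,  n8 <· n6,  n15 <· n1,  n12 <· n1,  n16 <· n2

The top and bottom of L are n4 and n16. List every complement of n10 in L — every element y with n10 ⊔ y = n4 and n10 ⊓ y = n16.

n2, n8

Need y with n10 ∨ y = n4 and n10 ∧ y = n16.
Checking each element gives: n2, n8.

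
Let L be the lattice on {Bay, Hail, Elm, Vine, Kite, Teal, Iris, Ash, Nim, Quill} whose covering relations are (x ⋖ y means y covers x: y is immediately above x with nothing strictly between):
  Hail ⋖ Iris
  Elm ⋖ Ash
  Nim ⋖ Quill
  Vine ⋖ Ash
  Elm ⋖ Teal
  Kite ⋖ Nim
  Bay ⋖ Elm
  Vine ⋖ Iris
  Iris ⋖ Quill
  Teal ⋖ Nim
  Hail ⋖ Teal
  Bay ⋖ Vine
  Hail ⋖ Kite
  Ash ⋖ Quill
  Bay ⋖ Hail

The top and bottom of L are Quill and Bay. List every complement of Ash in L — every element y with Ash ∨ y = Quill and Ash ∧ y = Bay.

Need y with Ash ∨ y = Quill and Ash ∧ y = Bay.
Checking each element gives: Hail, Kite.

Hail, Kite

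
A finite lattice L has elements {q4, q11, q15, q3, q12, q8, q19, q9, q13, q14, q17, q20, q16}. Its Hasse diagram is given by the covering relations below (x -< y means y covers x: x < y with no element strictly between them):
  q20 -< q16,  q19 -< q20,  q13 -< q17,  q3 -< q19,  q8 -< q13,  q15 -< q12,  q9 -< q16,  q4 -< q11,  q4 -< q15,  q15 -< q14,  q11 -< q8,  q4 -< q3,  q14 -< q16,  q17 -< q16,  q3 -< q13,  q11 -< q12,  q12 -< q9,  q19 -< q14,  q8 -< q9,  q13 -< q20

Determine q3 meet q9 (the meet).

Common lower bounds of {q3, q9}: q4.
The greatest among these is q4.

q4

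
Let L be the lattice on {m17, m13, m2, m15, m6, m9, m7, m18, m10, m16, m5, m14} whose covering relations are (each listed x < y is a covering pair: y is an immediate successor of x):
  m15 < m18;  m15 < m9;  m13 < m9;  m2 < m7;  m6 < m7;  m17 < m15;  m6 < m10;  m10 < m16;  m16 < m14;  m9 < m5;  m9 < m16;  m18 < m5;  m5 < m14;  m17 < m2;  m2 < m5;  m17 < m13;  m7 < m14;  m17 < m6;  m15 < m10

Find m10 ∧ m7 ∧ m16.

Common lower bounds of {m10, m7, m16}: m17, m6.
The greatest among these is m6.

m6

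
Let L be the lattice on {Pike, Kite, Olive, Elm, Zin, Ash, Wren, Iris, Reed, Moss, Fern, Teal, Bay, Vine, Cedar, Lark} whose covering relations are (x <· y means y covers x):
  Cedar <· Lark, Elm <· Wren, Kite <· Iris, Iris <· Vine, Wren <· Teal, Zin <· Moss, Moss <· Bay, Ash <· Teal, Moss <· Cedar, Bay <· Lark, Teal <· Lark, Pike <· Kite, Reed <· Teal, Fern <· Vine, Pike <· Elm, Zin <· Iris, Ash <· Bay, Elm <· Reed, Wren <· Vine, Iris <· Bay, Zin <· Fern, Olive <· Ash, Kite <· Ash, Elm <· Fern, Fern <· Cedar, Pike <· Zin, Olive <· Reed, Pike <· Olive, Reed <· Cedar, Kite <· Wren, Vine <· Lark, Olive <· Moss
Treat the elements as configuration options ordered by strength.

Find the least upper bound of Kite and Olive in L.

Common upper bounds of {Kite, Olive}: Ash, Bay, Lark, Teal.
The least among these is Ash.

Ash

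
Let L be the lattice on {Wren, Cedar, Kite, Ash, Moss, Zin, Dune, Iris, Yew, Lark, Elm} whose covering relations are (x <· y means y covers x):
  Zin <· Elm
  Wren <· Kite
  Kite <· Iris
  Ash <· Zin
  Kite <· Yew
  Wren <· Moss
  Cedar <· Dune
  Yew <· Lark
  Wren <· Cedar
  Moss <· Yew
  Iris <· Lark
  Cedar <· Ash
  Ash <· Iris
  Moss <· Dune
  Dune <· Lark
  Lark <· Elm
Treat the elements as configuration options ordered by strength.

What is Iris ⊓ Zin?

Ash

Common lower bounds of {Iris, Zin}: Ash, Cedar, Wren.
The greatest among these is Ash.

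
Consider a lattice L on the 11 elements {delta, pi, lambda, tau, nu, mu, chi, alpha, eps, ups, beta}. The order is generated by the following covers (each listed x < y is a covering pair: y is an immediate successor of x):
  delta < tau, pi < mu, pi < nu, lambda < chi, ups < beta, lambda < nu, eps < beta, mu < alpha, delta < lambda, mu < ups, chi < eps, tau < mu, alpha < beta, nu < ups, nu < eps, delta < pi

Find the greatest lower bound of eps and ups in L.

nu

Common lower bounds of {eps, ups}: delta, lambda, nu, pi.
The greatest among these is nu.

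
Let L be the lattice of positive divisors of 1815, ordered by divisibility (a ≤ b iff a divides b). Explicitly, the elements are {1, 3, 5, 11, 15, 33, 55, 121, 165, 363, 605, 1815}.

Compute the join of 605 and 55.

605

Common upper bounds of {605, 55}: 1815, 605.
The least among these is 605.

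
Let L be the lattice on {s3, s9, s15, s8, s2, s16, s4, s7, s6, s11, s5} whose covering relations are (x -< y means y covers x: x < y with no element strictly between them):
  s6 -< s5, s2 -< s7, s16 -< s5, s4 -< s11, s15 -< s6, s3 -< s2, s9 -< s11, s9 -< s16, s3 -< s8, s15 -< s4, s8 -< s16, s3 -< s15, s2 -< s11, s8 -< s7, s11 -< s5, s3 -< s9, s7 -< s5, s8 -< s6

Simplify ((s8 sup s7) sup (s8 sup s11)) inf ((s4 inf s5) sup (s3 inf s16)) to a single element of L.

s4

s8 ∨ s7 = s7
s8 ∨ s11 = s5
s7 ∨ s5 = s5
s4 ∧ s5 = s4
s3 ∧ s16 = s3
s4 ∨ s3 = s4
s5 ∧ s4 = s4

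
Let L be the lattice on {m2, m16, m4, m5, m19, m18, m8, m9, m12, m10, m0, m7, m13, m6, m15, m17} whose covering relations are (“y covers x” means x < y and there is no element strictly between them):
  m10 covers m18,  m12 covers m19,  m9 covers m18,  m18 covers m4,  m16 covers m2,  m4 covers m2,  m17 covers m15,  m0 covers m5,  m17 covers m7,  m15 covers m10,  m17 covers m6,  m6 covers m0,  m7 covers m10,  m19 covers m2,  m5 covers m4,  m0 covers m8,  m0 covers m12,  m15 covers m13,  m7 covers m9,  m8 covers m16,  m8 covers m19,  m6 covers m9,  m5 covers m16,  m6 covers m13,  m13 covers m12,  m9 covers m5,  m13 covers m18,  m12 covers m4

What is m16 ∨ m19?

Common upper bounds of {m16, m19}: m0, m17, m6, m8.
The least among these is m8.

m8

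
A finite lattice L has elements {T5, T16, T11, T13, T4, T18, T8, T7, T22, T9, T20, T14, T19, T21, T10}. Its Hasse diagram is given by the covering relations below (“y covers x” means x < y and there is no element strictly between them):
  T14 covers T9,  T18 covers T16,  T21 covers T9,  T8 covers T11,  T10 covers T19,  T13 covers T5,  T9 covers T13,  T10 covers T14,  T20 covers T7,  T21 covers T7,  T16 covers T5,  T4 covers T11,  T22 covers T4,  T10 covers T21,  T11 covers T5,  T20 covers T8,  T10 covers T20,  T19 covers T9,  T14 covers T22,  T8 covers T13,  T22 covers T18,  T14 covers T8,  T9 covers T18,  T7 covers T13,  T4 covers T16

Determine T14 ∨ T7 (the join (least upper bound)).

T10

Common upper bounds of {T14, T7}: T10.
The least among these is T10.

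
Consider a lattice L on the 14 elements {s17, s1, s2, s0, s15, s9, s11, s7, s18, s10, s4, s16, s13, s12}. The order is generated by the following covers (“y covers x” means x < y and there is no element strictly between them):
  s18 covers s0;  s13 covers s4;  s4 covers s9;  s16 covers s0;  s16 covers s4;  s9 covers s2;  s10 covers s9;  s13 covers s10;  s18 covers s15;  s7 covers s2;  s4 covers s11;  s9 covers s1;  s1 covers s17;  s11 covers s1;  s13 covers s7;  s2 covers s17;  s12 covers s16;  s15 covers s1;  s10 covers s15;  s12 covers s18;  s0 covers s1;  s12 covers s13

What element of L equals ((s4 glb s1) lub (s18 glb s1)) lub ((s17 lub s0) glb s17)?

s1

s4 ∧ s1 = s1
s18 ∧ s1 = s1
s1 ∨ s1 = s1
s17 ∨ s0 = s0
s0 ∧ s17 = s17
s1 ∨ s17 = s1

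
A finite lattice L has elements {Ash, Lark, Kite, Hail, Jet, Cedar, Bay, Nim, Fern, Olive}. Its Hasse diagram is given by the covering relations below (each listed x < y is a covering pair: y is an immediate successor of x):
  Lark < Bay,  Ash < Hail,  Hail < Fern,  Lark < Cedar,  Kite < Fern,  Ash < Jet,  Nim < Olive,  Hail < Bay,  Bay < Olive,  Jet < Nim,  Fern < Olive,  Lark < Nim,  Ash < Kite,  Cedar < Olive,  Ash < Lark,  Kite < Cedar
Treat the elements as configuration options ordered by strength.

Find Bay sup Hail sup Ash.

Common upper bounds of {Bay, Hail, Ash}: Bay, Olive.
The least among these is Bay.

Bay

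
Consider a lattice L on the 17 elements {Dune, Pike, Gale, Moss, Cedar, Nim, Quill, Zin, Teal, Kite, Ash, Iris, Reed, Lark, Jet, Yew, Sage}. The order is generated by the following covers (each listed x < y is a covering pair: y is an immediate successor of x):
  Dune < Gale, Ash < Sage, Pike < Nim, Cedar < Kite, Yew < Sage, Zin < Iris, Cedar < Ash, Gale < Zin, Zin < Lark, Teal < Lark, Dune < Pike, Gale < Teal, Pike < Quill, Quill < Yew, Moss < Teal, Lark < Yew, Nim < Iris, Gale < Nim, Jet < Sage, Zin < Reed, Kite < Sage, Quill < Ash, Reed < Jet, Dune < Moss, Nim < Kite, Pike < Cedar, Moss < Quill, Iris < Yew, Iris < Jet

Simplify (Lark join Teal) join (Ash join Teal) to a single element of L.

Sage

Lark ∨ Teal = Lark
Ash ∨ Teal = Sage
Lark ∨ Sage = Sage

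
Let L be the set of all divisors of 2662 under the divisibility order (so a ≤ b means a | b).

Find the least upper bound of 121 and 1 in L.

121

Common upper bounds of {121, 1}: 121, 1331, 242, 2662.
The least among these is 121.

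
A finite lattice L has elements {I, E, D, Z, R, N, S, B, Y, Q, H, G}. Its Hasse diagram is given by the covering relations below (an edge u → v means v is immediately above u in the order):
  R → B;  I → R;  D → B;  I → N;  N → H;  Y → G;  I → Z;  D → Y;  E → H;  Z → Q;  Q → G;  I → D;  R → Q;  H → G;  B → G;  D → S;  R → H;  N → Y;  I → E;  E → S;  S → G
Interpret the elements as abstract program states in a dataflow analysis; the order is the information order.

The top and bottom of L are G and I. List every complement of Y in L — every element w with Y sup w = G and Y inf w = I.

Need w with Y ∨ w = G and Y ∧ w = I.
Checking each element gives: E, Q, R, Z.

E, Q, R, Z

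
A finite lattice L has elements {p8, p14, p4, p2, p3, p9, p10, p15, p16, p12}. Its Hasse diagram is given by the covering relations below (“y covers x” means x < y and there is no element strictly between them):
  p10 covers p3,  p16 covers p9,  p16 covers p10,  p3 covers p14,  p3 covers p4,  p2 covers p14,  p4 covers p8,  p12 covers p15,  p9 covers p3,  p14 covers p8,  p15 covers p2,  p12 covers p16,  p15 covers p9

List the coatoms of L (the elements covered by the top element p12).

p15, p16

The coatoms are exactly the elements covered by p12: p15, p16.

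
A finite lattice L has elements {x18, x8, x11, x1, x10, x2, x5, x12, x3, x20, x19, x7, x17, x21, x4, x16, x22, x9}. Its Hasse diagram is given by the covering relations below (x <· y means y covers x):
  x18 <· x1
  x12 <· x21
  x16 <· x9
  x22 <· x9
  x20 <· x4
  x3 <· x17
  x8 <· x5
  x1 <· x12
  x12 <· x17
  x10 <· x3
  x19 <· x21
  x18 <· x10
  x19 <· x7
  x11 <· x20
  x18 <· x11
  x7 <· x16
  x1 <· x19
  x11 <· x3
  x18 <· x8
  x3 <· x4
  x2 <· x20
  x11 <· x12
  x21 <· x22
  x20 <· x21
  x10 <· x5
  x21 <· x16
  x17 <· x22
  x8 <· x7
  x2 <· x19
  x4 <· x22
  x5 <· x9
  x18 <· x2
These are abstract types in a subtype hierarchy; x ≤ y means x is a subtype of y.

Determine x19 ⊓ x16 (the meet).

Common lower bounds of {x19, x16}: x1, x18, x19, x2.
The greatest among these is x19.

x19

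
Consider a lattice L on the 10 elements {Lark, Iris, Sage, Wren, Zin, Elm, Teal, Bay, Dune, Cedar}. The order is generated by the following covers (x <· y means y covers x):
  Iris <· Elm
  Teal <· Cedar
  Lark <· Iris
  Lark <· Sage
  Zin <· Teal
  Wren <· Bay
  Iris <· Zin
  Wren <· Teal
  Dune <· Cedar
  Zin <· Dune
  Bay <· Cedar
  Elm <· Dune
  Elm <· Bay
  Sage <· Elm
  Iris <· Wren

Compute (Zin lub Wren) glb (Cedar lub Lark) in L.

Teal

Zin ∨ Wren = Teal
Cedar ∨ Lark = Cedar
Teal ∧ Cedar = Teal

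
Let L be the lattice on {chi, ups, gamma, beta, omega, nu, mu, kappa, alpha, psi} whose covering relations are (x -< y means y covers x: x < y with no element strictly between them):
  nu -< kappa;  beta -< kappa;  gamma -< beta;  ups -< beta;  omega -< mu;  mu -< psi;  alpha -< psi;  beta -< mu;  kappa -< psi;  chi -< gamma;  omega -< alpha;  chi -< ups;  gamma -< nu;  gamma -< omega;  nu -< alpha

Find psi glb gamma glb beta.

gamma

Common lower bounds of {psi, gamma, beta}: chi, gamma.
The greatest among these is gamma.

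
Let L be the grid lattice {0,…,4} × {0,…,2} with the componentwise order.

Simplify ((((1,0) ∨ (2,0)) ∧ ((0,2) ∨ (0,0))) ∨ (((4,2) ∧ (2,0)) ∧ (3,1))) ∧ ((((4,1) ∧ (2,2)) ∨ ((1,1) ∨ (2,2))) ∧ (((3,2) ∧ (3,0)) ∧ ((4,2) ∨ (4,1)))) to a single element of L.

(1,0) ∨ (2,0) = (2,0)
(0,2) ∨ (0,0) = (0,2)
(2,0) ∧ (0,2) = (0,0)
(4,2) ∧ (2,0) = (2,0)
(2,0) ∧ (3,1) = (2,0)
(0,0) ∨ (2,0) = (2,0)
(4,1) ∧ (2,2) = (2,1)
(1,1) ∨ (2,2) = (2,2)
(2,1) ∨ (2,2) = (2,2)
(3,2) ∧ (3,0) = (3,0)
(4,2) ∨ (4,1) = (4,2)
(3,0) ∧ (4,2) = (3,0)
(2,2) ∧ (3,0) = (2,0)
(2,0) ∧ (2,0) = (2,0)

(2,0)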